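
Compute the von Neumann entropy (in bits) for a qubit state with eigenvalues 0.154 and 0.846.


S = -p*log2(p) - (1-p)*log2(1-p)
p = 0.1540, 1-p = 0.8460
= -0.1540 * log2(0.1540) - 0.8460 * log2(0.8460)
= -(-0.4156) - (-0.2041)
= 0.6198

0.6198


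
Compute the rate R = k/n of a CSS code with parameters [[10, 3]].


Code rate R = k/n
= 3/10
= 0.3000

0.3000


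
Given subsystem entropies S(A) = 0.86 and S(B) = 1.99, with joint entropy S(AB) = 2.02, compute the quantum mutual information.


I(A:B) = S(A) + S(B) - S(AB)
= 0.86 + 1.99 - 2.02
= 0.8300

0.8300


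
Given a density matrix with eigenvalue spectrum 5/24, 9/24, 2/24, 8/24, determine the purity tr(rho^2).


tr(rho^2) = sum of eigenvalues squared
= (5/24)^2 + (9/24)^2 + (2/24)^2 + (8/24)^2
= (25 + 81 + 4 + 64) / 576
= 174/576
= 0.3021

0.3021


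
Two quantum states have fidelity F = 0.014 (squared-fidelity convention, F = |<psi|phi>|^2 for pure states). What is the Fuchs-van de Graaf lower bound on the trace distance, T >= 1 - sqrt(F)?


Fuchs-van de Graaf (squared-fidelity convention): 1 - sqrt(F) <= T <= sqrt(1 - F).
Lower bound: T >= 1 - sqrt(F)
sqrt(F) = sqrt(0.014) = 0.1183
T >= 1 - 0.1183
T >= 0.8817

0.8817


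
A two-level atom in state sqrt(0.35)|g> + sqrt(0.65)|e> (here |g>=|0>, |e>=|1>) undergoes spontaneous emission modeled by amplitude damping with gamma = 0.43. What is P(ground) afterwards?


For amplitude damping with parameter gamma on state sqrt(a)|0> + sqrt(b)|1>:
alpha^2 = 0.35, beta^2 = 0.65
P(|0>) = alpha^2 + gamma * beta^2
= 0.35 + 0.43 * 0.65
= 0.35 + 0.2795
= 0.6295

0.6295


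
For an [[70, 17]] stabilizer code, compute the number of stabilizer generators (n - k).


For an [[n,k]] stabilizer code:
Number of stabilizer generators = n - k
= 70 - 17
= 53

53


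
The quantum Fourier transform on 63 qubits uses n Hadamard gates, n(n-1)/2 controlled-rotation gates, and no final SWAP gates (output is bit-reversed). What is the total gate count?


Hadamard gates: 63
Controlled rotations: n*(n-1)/2 = 63*62/2 = 1953
SWAP gates: 0 (omitted)
Total = 63 + 1953
= 2016

2016


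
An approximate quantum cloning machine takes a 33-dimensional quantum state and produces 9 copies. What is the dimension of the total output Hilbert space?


Output space = H^(tensor 9) where dim(H) = 33
dim = 33^9
= 1089 (after 2 factors)
= 35937 (after 3 factors)
= 1185921 (after 4 factors)
= 39135393 (after 5 factors)
= 1291467969 (after 6 factors)
= 42618442977 (after 7 factors)
= 1406408618241 (after 8 factors)
= 46411484401953 (after 9 factors)
= 46411484401953

46411484401953


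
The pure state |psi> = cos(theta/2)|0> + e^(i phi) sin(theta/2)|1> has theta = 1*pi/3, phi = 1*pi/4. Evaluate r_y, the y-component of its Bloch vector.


theta = 1.0472, phi = 0.7854
r_y = sin(theta)*sin(phi) = 0.8660 * 0.7071
r_y = 0.6124

0.6124


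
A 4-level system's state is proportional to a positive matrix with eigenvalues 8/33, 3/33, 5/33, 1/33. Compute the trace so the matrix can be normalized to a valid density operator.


tr(M) = sum of eigenvalues
= 8/33 + 3/33 + 5/33 + 1/33
= 17/33
= 0.5152

0.5152


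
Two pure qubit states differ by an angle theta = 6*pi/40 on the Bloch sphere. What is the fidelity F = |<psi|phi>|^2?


For states separated by angle theta on Bloch sphere:
F = cos^2(theta/2)
theta = 6*pi/40 = 0.4712
theta/2 = 0.2356
cos(theta/2) = 0.9724
F = 0.9455

0.9455


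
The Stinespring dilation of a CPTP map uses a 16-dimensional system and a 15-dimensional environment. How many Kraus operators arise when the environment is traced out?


Tracing out the environment in an orthonormal basis {|i>_E} gives Kraus operators K_i = <i|_E U |0>_E.
Number of Kraus operators = dim(H_env) = d_env
= 15

15


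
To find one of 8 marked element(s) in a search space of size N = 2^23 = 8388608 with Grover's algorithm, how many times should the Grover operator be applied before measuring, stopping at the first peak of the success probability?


After j Grover iterations the success probability is P(j) = sin^2((2j+1)*theta), where sin(theta) = sqrt(k/N).
N = 2^23 = 8388608, k = 8
sin(theta) = sqrt(k/N) = 0.0009765625
theta = arcsin(sqrt(k/N)) = 0.0009765626552 rad
P(j) reaches its first maximum when (2j+1)*theta is as close as possible to pi/2, i.e. j = round(pi/(4*theta) - 1/2).
pi/(4*theta) - 1/2 = 803.7476
(For comparison, the common estimate pi/4 * sqrt(N/k) = 804.2477; the exact maximiser is used here.)
Optimal iterations = 804

804


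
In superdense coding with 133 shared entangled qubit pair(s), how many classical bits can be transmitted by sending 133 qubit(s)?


Superdense coding allows 2 classical bits per shared entangled pair.
133 pair(s) -> 2 * 133 = 266 classical bits

266


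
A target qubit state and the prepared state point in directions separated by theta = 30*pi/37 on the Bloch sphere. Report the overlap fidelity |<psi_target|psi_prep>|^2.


For states separated by angle theta on Bloch sphere:
F = cos^2(theta/2)
theta = 30*pi/37 = 2.5472
theta/2 = 1.2736
cos(theta/2) = 0.2928
F = 0.0857

0.0857


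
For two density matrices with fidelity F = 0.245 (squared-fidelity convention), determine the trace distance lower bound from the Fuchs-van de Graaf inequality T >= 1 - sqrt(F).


Fuchs-van de Graaf (squared-fidelity convention): 1 - sqrt(F) <= T <= sqrt(1 - F).
Lower bound: T >= 1 - sqrt(F)
sqrt(F) = sqrt(0.245) = 0.4950
T >= 1 - 0.4950
T >= 0.5050

0.5050


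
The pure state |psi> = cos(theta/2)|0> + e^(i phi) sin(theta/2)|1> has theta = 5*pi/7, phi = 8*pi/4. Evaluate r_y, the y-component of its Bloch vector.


theta = 2.2440, phi = 6.2832
r_y = sin(theta)*sin(phi) = 0.7818 * 0.0000
r_y = 0.0000

0.0000


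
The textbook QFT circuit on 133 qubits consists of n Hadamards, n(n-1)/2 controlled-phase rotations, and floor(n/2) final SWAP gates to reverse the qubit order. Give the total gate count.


Hadamard gates: 133
Controlled rotations: n*(n-1)/2 = 133*132/2 = 8778
SWAP gates: floor(n/2) = floor(133/2) = 66
Total = 133 + 8778 + 66
= 8977

8977


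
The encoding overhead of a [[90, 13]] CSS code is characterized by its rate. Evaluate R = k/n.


Code rate R = k/n
= 13/90
= 0.1444

0.1444


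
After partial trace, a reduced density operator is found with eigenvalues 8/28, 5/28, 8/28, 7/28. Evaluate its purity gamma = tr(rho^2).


tr(rho^2) = sum of eigenvalues squared
= (8/28)^2 + (5/28)^2 + (8/28)^2 + (7/28)^2
= (64 + 25 + 64 + 49) / 784
= 202/784
= 0.2577

0.2577


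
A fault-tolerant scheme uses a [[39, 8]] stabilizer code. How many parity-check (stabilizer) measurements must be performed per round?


For an [[n,k]] stabilizer code:
Number of stabilizer generators = n - k
= 39 - 8
= 31

31


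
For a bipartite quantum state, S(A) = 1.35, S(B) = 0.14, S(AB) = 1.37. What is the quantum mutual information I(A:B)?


I(A:B) = S(A) + S(B) - S(AB)
= 1.35 + 0.14 - 1.37
= 0.1200

0.1200


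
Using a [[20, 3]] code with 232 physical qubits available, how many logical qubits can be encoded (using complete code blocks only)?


Each code block uses 20 physical qubits for 3 logical qubit(s).
Number of complete blocks = floor(232 / 20) = 11
Logical qubits = 11 * 3
= 33

33


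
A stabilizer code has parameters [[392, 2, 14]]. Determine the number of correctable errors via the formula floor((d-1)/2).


Code parameters: [[392, 2, 14]], distance d = 14.
Number of correctable errors = floor((d-1)/2)
= floor((14 - 1)/2)
= floor(13/2)
= 6

6


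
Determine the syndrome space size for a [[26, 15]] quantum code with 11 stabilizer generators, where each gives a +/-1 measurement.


Each stabilizer generator gives a binary (+1 or -1) measurement outcome.
With 11 independent generators:
Total syndromes = 2^11
= 2048

2048


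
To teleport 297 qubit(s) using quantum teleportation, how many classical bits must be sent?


Quantum teleportation requires 2 classical bits per qubit teleported.
297 qubit(s) -> 2 * 297 = 594 classical bits

594


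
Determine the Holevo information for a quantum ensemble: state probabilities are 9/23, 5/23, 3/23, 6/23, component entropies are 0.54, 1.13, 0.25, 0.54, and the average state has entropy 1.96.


chi = S(rho) - sum_i p_i * S(rho_i)
Weighted entropy = 9/23 * 0.54 + 5/23 * 1.13 + 3/23 * 0.25 + 6/23 * 0.54
= 0.6304
chi = 1.96 - 0.6304
= 1.3296

1.3296


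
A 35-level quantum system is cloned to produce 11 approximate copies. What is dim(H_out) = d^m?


Output space = H^(tensor 11) where dim(H) = 35
dim = 35^11
= 1225 (after 2 factors)
= 42875 (after 3 factors)
= 1500625 (after 4 factors)
= 52521875 (after 5 factors)
= 1838265625 (after 6 factors)
= 64339296875 (after 7 factors)
= 2251875390625 (after 8 factors)
= 78815638671875 (after 9 factors)
= 2758547353515625 (after 10 factors)
= 96549157373046875 (after 11 factors)
= 96549157373046875

96549157373046875


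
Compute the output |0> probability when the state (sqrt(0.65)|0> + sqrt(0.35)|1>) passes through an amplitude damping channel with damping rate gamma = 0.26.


For amplitude damping with parameter gamma on state sqrt(a)|0> + sqrt(b)|1>:
alpha^2 = 0.65, beta^2 = 0.35
P(|0>) = alpha^2 + gamma * beta^2
= 0.65 + 0.26 * 0.35
= 0.65 + 0.0910
= 0.7410

0.7410


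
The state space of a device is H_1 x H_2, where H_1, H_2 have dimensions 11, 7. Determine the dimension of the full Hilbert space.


dim(H_1 x H_2) = 11 * 7
= 77

77


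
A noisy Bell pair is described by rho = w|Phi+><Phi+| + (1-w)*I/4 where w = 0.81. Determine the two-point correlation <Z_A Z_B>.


|Phi+> = (|00> + |11>)/sqrt(2)
For the pure Bell state, <Z_A Z_B> = +1 (Bell-state Pauli correlator).
The maximally-mixed part I/4 has tr(I/4 * P tensor P) = 0 for any traceless Pauli P.
So <Z_A Z_B>_rho = w * (+1) + (1 - w) * 0
= 0.81 * (+1)
= 0.8100

0.8100


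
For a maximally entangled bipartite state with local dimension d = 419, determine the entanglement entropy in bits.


For a maximally entangled state in d x d:
S = log2(d) = log2(419)
= 8.7108

8.7108


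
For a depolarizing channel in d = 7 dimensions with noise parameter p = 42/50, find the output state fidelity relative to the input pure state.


F = (1-p) + p/d
= (1 - 0.8400) + 0.8400/7
= 0.1600 + 0.1200
= 0.2800

0.2800


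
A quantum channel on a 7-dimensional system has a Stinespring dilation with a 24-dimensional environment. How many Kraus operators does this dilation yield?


Tracing out the environment in an orthonormal basis {|i>_E} gives Kraus operators K_i = <i|_E U |0>_E.
Number of Kraus operators = dim(H_env) = d_env
= 24

24


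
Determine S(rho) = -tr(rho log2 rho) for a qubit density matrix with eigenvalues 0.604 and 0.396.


S = -p*log2(p) - (1-p)*log2(1-p)
p = 0.6040, 1-p = 0.3960
= -0.6040 * log2(0.6040) - 0.3960 * log2(0.3960)
= -(-0.4393) - (-0.5292)
= 0.9686

0.9686


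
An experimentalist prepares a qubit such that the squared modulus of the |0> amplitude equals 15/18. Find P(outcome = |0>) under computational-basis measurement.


|alpha|^2 = 15/18 = 0.8333
|beta|^2 = 1 - 15/18 = 3/18 = 0.1667
P(|0>) = |alpha|^2 = 0.8333

0.8333


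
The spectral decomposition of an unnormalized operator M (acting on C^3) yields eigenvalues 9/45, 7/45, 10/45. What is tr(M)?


tr(M) = sum of eigenvalues
= 9/45 + 7/45 + 10/45
= 26/45
= 0.5778

0.5778


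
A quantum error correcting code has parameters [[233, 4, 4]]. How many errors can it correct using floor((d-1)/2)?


Code parameters: [[233, 4, 4]], distance d = 4.
Number of correctable errors = floor((d-1)/2)
= floor((4 - 1)/2)
= floor(3/2)
= 1

1


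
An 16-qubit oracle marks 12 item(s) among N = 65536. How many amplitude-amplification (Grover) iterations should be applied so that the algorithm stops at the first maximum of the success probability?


After j Grover iterations the success probability is P(j) = sin^2((2j+1)*theta), where sin(theta) = sqrt(k/N).
N = 2^16 = 65536, k = 12
sin(theta) = sqrt(k/N) = 0.01353164693
theta = arcsin(sqrt(k/N)) = 0.01353205992 rad
P(j) reaches its first maximum when (2j+1)*theta is as close as possible to pi/2, i.e. j = round(pi/(4*theta) - 1/2).
pi/(4*theta) - 1/2 = 57.5398
(For comparison, the common estimate pi/4 * sqrt(N/k) = 58.0416; the exact maximiser is used here.)
Optimal iterations = 58

58


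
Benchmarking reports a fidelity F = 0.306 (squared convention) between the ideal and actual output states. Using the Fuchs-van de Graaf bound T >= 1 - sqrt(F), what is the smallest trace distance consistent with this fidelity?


Fuchs-van de Graaf (squared-fidelity convention): 1 - sqrt(F) <= T <= sqrt(1 - F).
Lower bound: T >= 1 - sqrt(F)
sqrt(F) = sqrt(0.306) = 0.5532
T >= 1 - 0.5532
T >= 0.4468

0.4468


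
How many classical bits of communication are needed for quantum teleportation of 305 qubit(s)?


Quantum teleportation requires 2 classical bits per qubit teleported.
305 qubit(s) -> 2 * 305 = 610 classical bits

610


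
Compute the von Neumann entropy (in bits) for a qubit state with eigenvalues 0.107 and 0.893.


S = -p*log2(p) - (1-p)*log2(1-p)
p = 0.1070, 1-p = 0.8930
= -0.1070 * log2(0.1070) - 0.8930 * log2(0.8930)
= -(-0.3450) - (-0.1458)
= 0.4908

0.4908


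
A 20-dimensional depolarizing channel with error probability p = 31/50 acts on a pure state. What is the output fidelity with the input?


F = (1-p) + p/d
= (1 - 0.6200) + 0.6200/20
= 0.3800 + 0.0310
= 0.4110

0.4110


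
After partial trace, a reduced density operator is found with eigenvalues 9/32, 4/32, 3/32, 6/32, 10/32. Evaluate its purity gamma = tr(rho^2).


tr(rho^2) = sum of eigenvalues squared
= (9/32)^2 + (4/32)^2 + (3/32)^2 + (6/32)^2 + (10/32)^2
= (81 + 16 + 9 + 36 + 100) / 1024
= 242/1024
= 0.2363

0.2363


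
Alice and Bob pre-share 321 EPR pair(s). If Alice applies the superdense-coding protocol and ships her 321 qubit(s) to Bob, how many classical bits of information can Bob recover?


Superdense coding allows 2 classical bits per shared entangled pair.
321 pair(s) -> 2 * 321 = 642 classical bits

642


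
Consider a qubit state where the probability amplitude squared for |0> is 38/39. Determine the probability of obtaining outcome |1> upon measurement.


|alpha|^2 = 38/39 = 0.9744
|beta|^2 = 1 - 38/39 = 1/39 = 0.0256
P(|1>) = |beta|^2 = 0.0256

0.0256


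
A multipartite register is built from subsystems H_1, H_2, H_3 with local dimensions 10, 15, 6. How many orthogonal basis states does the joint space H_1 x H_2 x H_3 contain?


dim(H_1 x H_2 x H_3) = 10 * 15 * 6
= 150 * 6
= 900

900


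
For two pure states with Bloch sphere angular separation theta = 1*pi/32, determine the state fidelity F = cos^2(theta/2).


For states separated by angle theta on Bloch sphere:
F = cos^2(theta/2)
theta = 1*pi/32 = 0.0982
theta/2 = 0.0491
cos(theta/2) = 0.9988
F = 0.9976

0.9976


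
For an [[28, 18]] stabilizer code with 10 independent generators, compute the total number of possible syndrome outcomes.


Each stabilizer generator gives a binary (+1 or -1) measurement outcome.
With 10 independent generators:
Total syndromes = 2^10
= 1024

1024


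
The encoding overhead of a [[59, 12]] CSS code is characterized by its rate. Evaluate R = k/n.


Code rate R = k/n
= 12/59
= 0.2034

0.2034


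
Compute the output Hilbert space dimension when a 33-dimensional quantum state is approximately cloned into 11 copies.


Output space = H^(tensor 11) where dim(H) = 33
dim = 33^11
= 1089 (after 2 factors)
= 35937 (after 3 factors)
= 1185921 (after 4 factors)
= 39135393 (after 5 factors)
= 1291467969 (after 6 factors)
= 42618442977 (after 7 factors)
= 1406408618241 (after 8 factors)
= 46411484401953 (after 9 factors)
= 1531578985264449 (after 10 factors)
= 50542106513726817 (after 11 factors)
= 50542106513726817

50542106513726817


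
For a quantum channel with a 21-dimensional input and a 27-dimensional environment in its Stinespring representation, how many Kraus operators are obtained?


Tracing out the environment in an orthonormal basis {|i>_E} gives Kraus operators K_i = <i|_E U |0>_E.
Number of Kraus operators = dim(H_env) = d_env
= 27

27


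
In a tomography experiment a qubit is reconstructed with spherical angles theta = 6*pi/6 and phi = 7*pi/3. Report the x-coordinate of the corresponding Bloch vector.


theta = 3.1416, phi = 7.3304
r_x = sin(theta)*cos(phi) = 0.0000 * 0.5000
r_x = 0.0000

0.0000


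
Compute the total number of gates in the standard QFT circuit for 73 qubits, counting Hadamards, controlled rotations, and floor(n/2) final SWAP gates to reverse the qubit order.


Hadamard gates: 73
Controlled rotations: n*(n-1)/2 = 73*72/2 = 2628
SWAP gates: floor(n/2) = floor(73/2) = 36
Total = 73 + 2628 + 36
= 2737

2737


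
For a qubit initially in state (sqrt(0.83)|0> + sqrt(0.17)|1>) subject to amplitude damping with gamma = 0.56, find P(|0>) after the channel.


For amplitude damping with parameter gamma on state sqrt(a)|0> + sqrt(b)|1>:
alpha^2 = 0.83, beta^2 = 0.17
P(|0>) = alpha^2 + gamma * beta^2
= 0.83 + 0.56 * 0.17
= 0.83 + 0.0952
= 0.9252

0.9252


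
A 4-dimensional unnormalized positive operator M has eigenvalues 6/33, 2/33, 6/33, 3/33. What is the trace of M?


tr(M) = sum of eigenvalues
= 6/33 + 2/33 + 6/33 + 3/33
= 17/33
= 0.5152

0.5152


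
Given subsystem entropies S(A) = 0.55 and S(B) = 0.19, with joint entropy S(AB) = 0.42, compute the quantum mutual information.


I(A:B) = S(A) + S(B) - S(AB)
= 0.55 + 0.19 - 0.42
= 0.3200

0.3200


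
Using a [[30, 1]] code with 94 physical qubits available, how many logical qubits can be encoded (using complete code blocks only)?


Each code block uses 30 physical qubits for 1 logical qubit(s).
Number of complete blocks = floor(94 / 30) = 3
Logical qubits = 3 * 1
= 3

3


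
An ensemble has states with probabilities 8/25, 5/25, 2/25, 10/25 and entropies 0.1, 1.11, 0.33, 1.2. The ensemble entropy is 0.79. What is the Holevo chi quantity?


chi = S(rho) - sum_i p_i * S(rho_i)
Weighted entropy = 8/25 * 0.1 + 5/25 * 1.11 + 2/25 * 0.33 + 10/25 * 1.2
= 0.7604
chi = 0.79 - 0.7604
= 0.0296

0.0296


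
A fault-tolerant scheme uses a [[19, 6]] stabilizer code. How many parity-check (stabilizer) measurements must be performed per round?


For an [[n,k]] stabilizer code:
Number of stabilizer generators = n - k
= 19 - 6
= 13

13


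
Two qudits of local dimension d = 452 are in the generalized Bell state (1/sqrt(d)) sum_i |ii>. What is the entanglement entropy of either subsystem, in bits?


For a maximally entangled state in d x d:
S = log2(d) = log2(452)
= 8.8202

8.8202


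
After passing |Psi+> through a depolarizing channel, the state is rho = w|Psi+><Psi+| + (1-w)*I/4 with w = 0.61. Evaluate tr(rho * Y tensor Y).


|Psi+> = (|01> + |10>)/sqrt(2)
For the pure Bell state, <Y_A Y_B> = +1 (Bell-state Pauli correlator).
The maximally-mixed part I/4 has tr(I/4 * P tensor P) = 0 for any traceless Pauli P.
So <Y_A Y_B>_rho = w * (+1) + (1 - w) * 0
= 0.61 * (+1)
= 0.6100

0.6100


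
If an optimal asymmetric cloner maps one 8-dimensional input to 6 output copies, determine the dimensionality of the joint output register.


Output space = H^(tensor 6) where dim(H) = 8
dim = 8^6
= 64 (after 2 factors)
= 512 (after 3 factors)
= 4096 (after 4 factors)
= 32768 (after 5 factors)
= 262144 (after 6 factors)
= 262144

262144


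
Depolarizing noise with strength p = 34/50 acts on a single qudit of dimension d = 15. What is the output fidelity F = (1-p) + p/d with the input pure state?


F = (1-p) + p/d
= (1 - 0.6800) + 0.6800/15
= 0.3200 + 0.0453
= 0.3653

0.3653


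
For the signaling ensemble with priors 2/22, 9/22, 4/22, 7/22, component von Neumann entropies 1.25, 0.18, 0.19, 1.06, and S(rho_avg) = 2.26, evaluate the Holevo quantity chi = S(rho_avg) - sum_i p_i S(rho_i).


chi = S(rho) - sum_i p_i * S(rho_i)
Weighted entropy = 2/22 * 1.25 + 9/22 * 0.18 + 4/22 * 0.19 + 7/22 * 1.06
= 0.5591
chi = 2.26 - 0.5591
= 1.7009

1.7009


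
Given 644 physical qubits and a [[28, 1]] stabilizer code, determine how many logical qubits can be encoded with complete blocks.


Each code block uses 28 physical qubits for 1 logical qubit(s).
Number of complete blocks = floor(644 / 28) = 23
Logical qubits = 23 * 1
= 23

23


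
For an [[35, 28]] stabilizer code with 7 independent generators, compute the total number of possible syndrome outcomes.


Each stabilizer generator gives a binary (+1 or -1) measurement outcome.
With 7 independent generators:
Total syndromes = 2^7
= 128

128


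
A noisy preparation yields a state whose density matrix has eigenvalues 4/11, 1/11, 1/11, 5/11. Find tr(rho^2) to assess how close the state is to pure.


tr(rho^2) = sum of eigenvalues squared
= (4/11)^2 + (1/11)^2 + (1/11)^2 + (5/11)^2
= (16 + 1 + 1 + 25) / 121
= 43/121
= 0.3554

0.3554


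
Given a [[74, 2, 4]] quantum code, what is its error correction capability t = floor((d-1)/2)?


Code parameters: [[74, 2, 4]], distance d = 4.
Number of correctable errors = floor((d-1)/2)
= floor((4 - 1)/2)
= floor(3/2)
= 1

1


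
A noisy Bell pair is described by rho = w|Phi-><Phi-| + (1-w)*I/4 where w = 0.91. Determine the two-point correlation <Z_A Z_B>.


|Phi-> = (|00> - |11>)/sqrt(2)
For the pure Bell state, <Z_A Z_B> = +1 (Bell-state Pauli correlator).
The maximally-mixed part I/4 has tr(I/4 * P tensor P) = 0 for any traceless Pauli P.
So <Z_A Z_B>_rho = w * (+1) + (1 - w) * 0
= 0.91 * (+1)
= 0.9100

0.9100


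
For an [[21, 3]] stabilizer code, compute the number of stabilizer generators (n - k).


For an [[n,k]] stabilizer code:
Number of stabilizer generators = n - k
= 21 - 3
= 18

18


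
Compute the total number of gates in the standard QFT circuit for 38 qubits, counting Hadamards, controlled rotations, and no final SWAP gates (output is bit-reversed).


Hadamard gates: 38
Controlled rotations: n*(n-1)/2 = 38*37/2 = 703
SWAP gates: 0 (omitted)
Total = 38 + 703
= 741

741


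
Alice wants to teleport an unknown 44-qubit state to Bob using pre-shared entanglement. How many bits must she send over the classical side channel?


Quantum teleportation requires 2 classical bits per qubit teleported.
44 qubit(s) -> 2 * 44 = 88 classical bits

88


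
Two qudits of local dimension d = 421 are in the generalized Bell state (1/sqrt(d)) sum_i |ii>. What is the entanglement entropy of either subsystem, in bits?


For a maximally entangled state in d x d:
S = log2(d) = log2(421)
= 8.7177

8.7177


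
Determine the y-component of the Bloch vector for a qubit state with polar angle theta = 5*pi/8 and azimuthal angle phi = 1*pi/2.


theta = 1.9635, phi = 1.5708
r_y = sin(theta)*sin(phi) = 0.9239 * 1.0000
r_y = 0.9239

0.9239


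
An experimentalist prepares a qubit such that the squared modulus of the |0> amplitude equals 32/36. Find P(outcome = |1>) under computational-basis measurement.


|alpha|^2 = 32/36 = 0.8889
|beta|^2 = 1 - 32/36 = 4/36 = 0.1111
P(|1>) = |beta|^2 = 0.1111

0.1111


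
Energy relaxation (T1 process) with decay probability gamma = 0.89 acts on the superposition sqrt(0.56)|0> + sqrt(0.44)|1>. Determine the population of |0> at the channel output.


For amplitude damping with parameter gamma on state sqrt(a)|0> + sqrt(b)|1>:
alpha^2 = 0.56, beta^2 = 0.44
P(|0>) = alpha^2 + gamma * beta^2
= 0.56 + 0.89 * 0.44
= 0.56 + 0.3916
= 0.9516

0.9516


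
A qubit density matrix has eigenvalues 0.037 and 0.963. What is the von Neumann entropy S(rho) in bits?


S = -p*log2(p) - (1-p)*log2(1-p)
p = 0.0370, 1-p = 0.9630
= -0.0370 * log2(0.0370) - 0.9630 * log2(0.9630)
= -(-0.1760) - (-0.0524)
= 0.2284

0.2284


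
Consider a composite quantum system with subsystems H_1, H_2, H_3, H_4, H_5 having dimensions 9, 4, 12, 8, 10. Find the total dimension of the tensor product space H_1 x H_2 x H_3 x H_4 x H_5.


dim(H_1 x H_2 x H_3 x H_4 x H_5) = 9 * 4 * 12 * 8 * 10
= 36 * 12 * 8 * 10
= 432 * 8 * 10
= 3456 * 10
= 34560

34560


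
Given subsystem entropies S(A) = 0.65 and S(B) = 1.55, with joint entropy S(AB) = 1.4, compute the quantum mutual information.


I(A:B) = S(A) + S(B) - S(AB)
= 0.65 + 1.55 - 1.4
= 0.8000

0.8000


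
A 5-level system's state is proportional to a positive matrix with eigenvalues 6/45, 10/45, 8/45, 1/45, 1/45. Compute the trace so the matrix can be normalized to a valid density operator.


tr(M) = sum of eigenvalues
= 6/45 + 10/45 + 8/45 + 1/45 + 1/45
= 26/45
= 0.5778

0.5778


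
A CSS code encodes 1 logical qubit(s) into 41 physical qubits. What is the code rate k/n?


Code rate R = k/n
= 1/41
= 0.0244

0.0244


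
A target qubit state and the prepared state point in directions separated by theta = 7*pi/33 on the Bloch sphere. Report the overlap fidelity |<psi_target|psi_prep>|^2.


For states separated by angle theta on Bloch sphere:
F = cos^2(theta/2)
theta = 7*pi/33 = 0.6664
theta/2 = 0.3332
cos(theta/2) = 0.9450
F = 0.8930

0.8930


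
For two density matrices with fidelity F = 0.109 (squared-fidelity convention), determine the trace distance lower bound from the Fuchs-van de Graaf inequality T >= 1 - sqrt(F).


Fuchs-van de Graaf (squared-fidelity convention): 1 - sqrt(F) <= T <= sqrt(1 - F).
Lower bound: T >= 1 - sqrt(F)
sqrt(F) = sqrt(0.109) = 0.3302
T >= 1 - 0.3302
T >= 0.6698

0.6698


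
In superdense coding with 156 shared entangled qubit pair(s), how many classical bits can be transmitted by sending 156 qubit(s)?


Superdense coding allows 2 classical bits per shared entangled pair.
156 pair(s) -> 2 * 156 = 312 classical bits

312


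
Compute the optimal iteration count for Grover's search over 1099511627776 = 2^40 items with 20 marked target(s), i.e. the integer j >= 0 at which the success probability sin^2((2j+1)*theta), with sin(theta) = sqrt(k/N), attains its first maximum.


After j Grover iterations the success probability is P(j) = sin^2((2j+1)*theta), where sin(theta) = sqrt(k/N).
N = 2^40 = 1099511627776, k = 20
sin(theta) = sqrt(k/N) = 4.2649612e-06
theta = arcsin(sqrt(k/N)) = 4.2649612e-06 rad
P(j) reaches its first maximum when (2j+1)*theta is as close as possible to pi/2, i.e. j = round(pi/(4*theta) - 1/2).
pi/(4*theta) - 1/2 = 184150.8033
(For comparison, the common estimate pi/4 * sqrt(N/k) = 184151.3033; the exact maximiser is used here.)
Optimal iterations = 184151

184151


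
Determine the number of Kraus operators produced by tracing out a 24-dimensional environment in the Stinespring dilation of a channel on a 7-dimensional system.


Tracing out the environment in an orthonormal basis {|i>_E} gives Kraus operators K_i = <i|_E U |0>_E.
Number of Kraus operators = dim(H_env) = d_env
= 24

24


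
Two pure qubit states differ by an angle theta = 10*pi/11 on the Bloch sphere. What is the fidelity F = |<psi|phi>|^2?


For states separated by angle theta on Bloch sphere:
F = cos^2(theta/2)
theta = 10*pi/11 = 2.8560
theta/2 = 1.4280
cos(theta/2) = 0.1423
F = 0.0203

0.0203


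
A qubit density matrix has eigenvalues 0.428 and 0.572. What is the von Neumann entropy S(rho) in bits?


S = -p*log2(p) - (1-p)*log2(1-p)
p = 0.4280, 1-p = 0.5720
= -0.4280 * log2(0.4280) - 0.5720 * log2(0.5720)
= -(-0.5240) - (-0.4610)
= 0.9850

0.9850


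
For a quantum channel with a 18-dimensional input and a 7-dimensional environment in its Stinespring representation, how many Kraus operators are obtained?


Tracing out the environment in an orthonormal basis {|i>_E} gives Kraus operators K_i = <i|_E U |0>_E.
Number of Kraus operators = dim(H_env) = d_env
= 7

7


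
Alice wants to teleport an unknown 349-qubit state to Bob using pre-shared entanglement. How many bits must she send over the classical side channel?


Quantum teleportation requires 2 classical bits per qubit teleported.
349 qubit(s) -> 2 * 349 = 698 classical bits

698


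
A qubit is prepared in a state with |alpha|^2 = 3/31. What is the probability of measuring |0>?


|alpha|^2 = 3/31 = 0.0968
|beta|^2 = 1 - 3/31 = 28/31 = 0.9032
P(|0>) = |alpha|^2 = 0.0968

0.0968


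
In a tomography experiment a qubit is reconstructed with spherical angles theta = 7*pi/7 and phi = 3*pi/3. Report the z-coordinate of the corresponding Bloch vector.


theta = 3.1416, phi = 3.1416
r_z = cos(theta) = -1.0000

-1.0000


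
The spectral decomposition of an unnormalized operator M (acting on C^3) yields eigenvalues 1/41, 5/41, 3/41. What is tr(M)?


tr(M) = sum of eigenvalues
= 1/41 + 5/41 + 3/41
= 9/41
= 0.2195

0.2195


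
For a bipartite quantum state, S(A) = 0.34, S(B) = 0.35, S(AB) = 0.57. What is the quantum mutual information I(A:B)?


I(A:B) = S(A) + S(B) - S(AB)
= 0.34 + 0.35 - 0.57
= 0.1200

0.1200


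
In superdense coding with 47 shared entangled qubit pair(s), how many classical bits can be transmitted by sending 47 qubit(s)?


Superdense coding allows 2 classical bits per shared entangled pair.
47 pair(s) -> 2 * 47 = 94 classical bits

94


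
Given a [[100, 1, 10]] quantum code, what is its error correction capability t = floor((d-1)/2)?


Code parameters: [[100, 1, 10]], distance d = 10.
Number of correctable errors = floor((d-1)/2)
= floor((10 - 1)/2)
= floor(9/2)
= 4

4


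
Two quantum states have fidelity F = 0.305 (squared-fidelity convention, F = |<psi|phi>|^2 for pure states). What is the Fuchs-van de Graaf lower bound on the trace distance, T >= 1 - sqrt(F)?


Fuchs-van de Graaf (squared-fidelity convention): 1 - sqrt(F) <= T <= sqrt(1 - F).
Lower bound: T >= 1 - sqrt(F)
sqrt(F) = sqrt(0.305) = 0.5523
T >= 1 - 0.5523
T >= 0.4477

0.4477


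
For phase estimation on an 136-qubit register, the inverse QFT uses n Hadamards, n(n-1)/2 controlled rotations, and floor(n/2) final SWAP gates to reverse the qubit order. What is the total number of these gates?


Hadamard gates: 136
Controlled rotations: n*(n-1)/2 = 136*135/2 = 9180
SWAP gates: floor(n/2) = floor(136/2) = 68
Total = 136 + 9180 + 68
= 9384

9384


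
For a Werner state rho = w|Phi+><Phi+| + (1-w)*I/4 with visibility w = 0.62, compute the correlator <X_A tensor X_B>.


|Phi+> = (|00> + |11>)/sqrt(2)
For the pure Bell state, <X_A X_B> = +1 (Bell-state Pauli correlator).
The maximally-mixed part I/4 has tr(I/4 * P tensor P) = 0 for any traceless Pauli P.
So <X_A X_B>_rho = w * (+1) + (1 - w) * 0
= 0.62 * (+1)
= 0.6200

0.6200


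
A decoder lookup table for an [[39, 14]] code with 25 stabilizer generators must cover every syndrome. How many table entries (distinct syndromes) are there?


Each stabilizer generator gives a binary (+1 or -1) measurement outcome.
With 25 independent generators:
Total syndromes = 2^25
= 33554432

33554432


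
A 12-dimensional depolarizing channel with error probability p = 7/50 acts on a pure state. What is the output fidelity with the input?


F = (1-p) + p/d
= (1 - 0.1400) + 0.1400/12
= 0.8600 + 0.0117
= 0.8717

0.8717


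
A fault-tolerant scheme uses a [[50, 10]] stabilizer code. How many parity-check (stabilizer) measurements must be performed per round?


For an [[n,k]] stabilizer code:
Number of stabilizer generators = n - k
= 50 - 10
= 40

40


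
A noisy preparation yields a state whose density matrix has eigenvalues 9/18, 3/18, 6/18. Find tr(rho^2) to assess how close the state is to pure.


tr(rho^2) = sum of eigenvalues squared
= (9/18)^2 + (3/18)^2 + (6/18)^2
= (81 + 9 + 36) / 324
= 126/324
= 0.3889

0.3889


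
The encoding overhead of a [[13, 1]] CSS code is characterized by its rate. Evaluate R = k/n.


Code rate R = k/n
= 1/13
= 0.0769

0.0769


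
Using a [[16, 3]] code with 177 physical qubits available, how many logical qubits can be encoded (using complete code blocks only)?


Each code block uses 16 physical qubits for 3 logical qubit(s).
Number of complete blocks = floor(177 / 16) = 11
Logical qubits = 11 * 3
= 33

33


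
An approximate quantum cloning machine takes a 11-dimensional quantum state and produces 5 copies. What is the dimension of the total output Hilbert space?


Output space = H^(tensor 5) where dim(H) = 11
dim = 11^5
= 121 (after 2 factors)
= 1331 (after 3 factors)
= 14641 (after 4 factors)
= 161051 (after 5 factors)
= 161051

161051


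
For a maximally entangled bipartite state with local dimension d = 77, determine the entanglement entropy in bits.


For a maximally entangled state in d x d:
S = log2(d) = log2(77)
= 6.2668

6.2668


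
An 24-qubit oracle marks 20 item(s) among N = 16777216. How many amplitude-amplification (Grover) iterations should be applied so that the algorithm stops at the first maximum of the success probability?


After j Grover iterations the success probability is P(j) = sin^2((2j+1)*theta), where sin(theta) = sqrt(k/N).
N = 2^24 = 16777216, k = 20
sin(theta) = sqrt(k/N) = 0.001091830067
theta = arcsin(sqrt(k/N)) = 0.001091830284 rad
P(j) reaches its first maximum when (2j+1)*theta is as close as possible to pi/2, i.e. j = round(pi/(4*theta) - 1/2).
pi/(4*theta) - 1/2 = 718.8409
(For comparison, the common estimate pi/4 * sqrt(N/k) = 719.3410; the exact maximiser is used here.)
Optimal iterations = 719

719


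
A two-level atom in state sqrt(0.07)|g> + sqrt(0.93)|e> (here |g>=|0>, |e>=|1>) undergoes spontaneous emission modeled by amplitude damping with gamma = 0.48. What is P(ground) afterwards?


For amplitude damping with parameter gamma on state sqrt(a)|0> + sqrt(b)|1>:
alpha^2 = 0.07, beta^2 = 0.93
P(|0>) = alpha^2 + gamma * beta^2
= 0.07 + 0.48 * 0.93
= 0.07 + 0.4464
= 0.5164

0.5164


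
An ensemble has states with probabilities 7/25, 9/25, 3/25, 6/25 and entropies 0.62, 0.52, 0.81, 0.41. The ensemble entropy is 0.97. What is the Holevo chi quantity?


chi = S(rho) - sum_i p_i * S(rho_i)
Weighted entropy = 7/25 * 0.62 + 9/25 * 0.52 + 3/25 * 0.81 + 6/25 * 0.41
= 0.5564
chi = 0.97 - 0.5564
= 0.4136

0.4136


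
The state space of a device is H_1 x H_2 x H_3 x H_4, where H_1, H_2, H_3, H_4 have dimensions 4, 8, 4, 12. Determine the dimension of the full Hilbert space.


dim(H_1 x H_2 x H_3 x H_4) = 4 * 8 * 4 * 12
= 32 * 4 * 12
= 128 * 12
= 1536

1536


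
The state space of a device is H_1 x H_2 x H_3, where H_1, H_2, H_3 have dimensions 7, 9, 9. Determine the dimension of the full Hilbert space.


dim(H_1 x H_2 x H_3) = 7 * 9 * 9
= 63 * 9
= 567

567


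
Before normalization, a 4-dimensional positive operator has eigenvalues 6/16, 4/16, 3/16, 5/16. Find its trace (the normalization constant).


tr(M) = sum of eigenvalues
= 6/16 + 4/16 + 3/16 + 5/16
= 18/16
= 1.1250

1.1250


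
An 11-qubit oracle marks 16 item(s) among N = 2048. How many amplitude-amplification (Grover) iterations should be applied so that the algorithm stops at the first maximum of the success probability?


After j Grover iterations the success probability is P(j) = sin^2((2j+1)*theta), where sin(theta) = sqrt(k/N).
N = 2^11 = 2048, k = 16
sin(theta) = sqrt(k/N) = 0.08838834765
theta = arcsin(sqrt(k/N)) = 0.08850384314 rad
P(j) reaches its first maximum when (2j+1)*theta is as close as possible to pi/2, i.e. j = round(pi/(4*theta) - 1/2).
pi/(4*theta) - 1/2 = 8.3742
(For comparison, the common estimate pi/4 * sqrt(N/k) = 8.8858; the exact maximiser is used here.)
Optimal iterations = 8

8


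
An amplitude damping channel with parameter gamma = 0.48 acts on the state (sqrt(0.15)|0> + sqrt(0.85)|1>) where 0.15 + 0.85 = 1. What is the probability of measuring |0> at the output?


For amplitude damping with parameter gamma on state sqrt(a)|0> + sqrt(b)|1>:
alpha^2 = 0.15, beta^2 = 0.85
P(|0>) = alpha^2 + gamma * beta^2
= 0.15 + 0.48 * 0.85
= 0.15 + 0.4080
= 0.5580

0.5580


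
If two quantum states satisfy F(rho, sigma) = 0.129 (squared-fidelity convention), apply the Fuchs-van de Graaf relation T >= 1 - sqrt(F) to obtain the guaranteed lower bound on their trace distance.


Fuchs-van de Graaf (squared-fidelity convention): 1 - sqrt(F) <= T <= sqrt(1 - F).
Lower bound: T >= 1 - sqrt(F)
sqrt(F) = sqrt(0.129) = 0.3592
T >= 1 - 0.3592
T >= 0.6408

0.6408


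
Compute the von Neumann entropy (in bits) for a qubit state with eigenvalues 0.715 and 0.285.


S = -p*log2(p) - (1-p)*log2(1-p)
p = 0.7150, 1-p = 0.2850
= -0.7150 * log2(0.7150) - 0.2850 * log2(0.2850)
= -(-0.3460) - (-0.5161)
= 0.8622

0.8622


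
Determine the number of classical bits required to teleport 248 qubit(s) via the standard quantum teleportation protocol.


Quantum teleportation requires 2 classical bits per qubit teleported.
248 qubit(s) -> 2 * 248 = 496 classical bits

496


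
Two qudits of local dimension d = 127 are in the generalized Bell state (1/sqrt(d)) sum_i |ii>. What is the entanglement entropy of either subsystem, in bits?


For a maximally entangled state in d x d:
S = log2(d) = log2(127)
= 6.9887

6.9887


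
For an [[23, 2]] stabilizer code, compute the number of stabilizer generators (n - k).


For an [[n,k]] stabilizer code:
Number of stabilizer generators = n - k
= 23 - 2
= 21

21


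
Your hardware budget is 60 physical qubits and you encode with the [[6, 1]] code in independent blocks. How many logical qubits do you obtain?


Each code block uses 6 physical qubits for 1 logical qubit(s).
Number of complete blocks = floor(60 / 6) = 10
Logical qubits = 10 * 1
= 10

10


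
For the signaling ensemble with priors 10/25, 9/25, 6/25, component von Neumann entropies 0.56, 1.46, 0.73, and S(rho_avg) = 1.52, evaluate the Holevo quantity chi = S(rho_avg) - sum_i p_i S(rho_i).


chi = S(rho) - sum_i p_i * S(rho_i)
Weighted entropy = 10/25 * 0.56 + 9/25 * 1.46 + 6/25 * 0.73
= 0.9248
chi = 1.52 - 0.9248
= 0.5952

0.5952


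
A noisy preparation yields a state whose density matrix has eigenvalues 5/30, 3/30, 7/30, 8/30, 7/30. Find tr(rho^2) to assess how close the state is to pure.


tr(rho^2) = sum of eigenvalues squared
= (5/30)^2 + (3/30)^2 + (7/30)^2 + (8/30)^2 + (7/30)^2
= (25 + 9 + 49 + 64 + 49) / 900
= 196/900
= 0.2178

0.2178


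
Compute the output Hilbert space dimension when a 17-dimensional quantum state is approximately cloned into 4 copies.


Output space = H^(tensor 4) where dim(H) = 17
dim = 17^4
= 289 (after 2 factors)
= 4913 (after 3 factors)
= 83521 (after 4 factors)
= 83521

83521


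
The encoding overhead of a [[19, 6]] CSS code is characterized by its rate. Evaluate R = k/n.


Code rate R = k/n
= 6/19
= 0.3158

0.3158


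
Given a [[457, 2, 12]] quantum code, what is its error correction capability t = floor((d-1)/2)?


Code parameters: [[457, 2, 12]], distance d = 12.
Number of correctable errors = floor((d-1)/2)
= floor((12 - 1)/2)
= floor(11/2)
= 5

5


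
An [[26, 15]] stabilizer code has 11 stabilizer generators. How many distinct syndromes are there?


Each stabilizer generator gives a binary (+1 or -1) measurement outcome.
With 11 independent generators:
Total syndromes = 2^11
= 2048

2048


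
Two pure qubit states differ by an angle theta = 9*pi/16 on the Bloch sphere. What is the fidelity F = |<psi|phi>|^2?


For states separated by angle theta on Bloch sphere:
F = cos^2(theta/2)
theta = 9*pi/16 = 1.7671
theta/2 = 0.8836
cos(theta/2) = 0.6344
F = 0.4025

0.4025


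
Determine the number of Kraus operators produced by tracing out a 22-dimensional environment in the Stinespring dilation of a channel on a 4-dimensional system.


Tracing out the environment in an orthonormal basis {|i>_E} gives Kraus operators K_i = <i|_E U |0>_E.
Number of Kraus operators = dim(H_env) = d_env
= 22

22


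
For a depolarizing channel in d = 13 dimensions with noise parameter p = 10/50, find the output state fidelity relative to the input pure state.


F = (1-p) + p/d
= (1 - 0.2000) + 0.2000/13
= 0.8000 + 0.0154
= 0.8154

0.8154


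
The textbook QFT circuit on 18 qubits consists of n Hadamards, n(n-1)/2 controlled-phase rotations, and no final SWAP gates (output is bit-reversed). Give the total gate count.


Hadamard gates: 18
Controlled rotations: n*(n-1)/2 = 18*17/2 = 153
SWAP gates: 0 (omitted)
Total = 18 + 153
= 171

171
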